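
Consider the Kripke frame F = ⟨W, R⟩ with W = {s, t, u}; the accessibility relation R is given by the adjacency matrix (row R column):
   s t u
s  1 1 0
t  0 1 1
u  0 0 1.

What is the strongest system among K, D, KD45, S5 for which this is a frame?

Serial (axiom D): yes — every world has a successor (e.g. s R s).
Euclidean (axiom 5): no — s R t and s R s, but not t R s.
Transitive (axiom 4): no — s R t and t R u, but not s R u.
Reflexive (axiom T): yes — every world is R-related to itself.
So F validates K, D; KD45 would additionally require R to be Euclidean and transitive. The strongest is D.

D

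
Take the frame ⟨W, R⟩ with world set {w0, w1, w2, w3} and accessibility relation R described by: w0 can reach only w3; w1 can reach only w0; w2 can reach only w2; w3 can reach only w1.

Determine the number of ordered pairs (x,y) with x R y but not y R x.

Enumerating: (w0,w3), (w1,w0), (w3,w1).

3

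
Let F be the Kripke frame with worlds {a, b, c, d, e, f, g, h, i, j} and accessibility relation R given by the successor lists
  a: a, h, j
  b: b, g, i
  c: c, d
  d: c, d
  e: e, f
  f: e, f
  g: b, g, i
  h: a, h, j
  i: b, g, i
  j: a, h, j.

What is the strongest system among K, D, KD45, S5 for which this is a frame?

S5

Serial (axiom D): yes — every world has a successor (e.g. a R a).
Euclidean (axiom 5): yes — any two successors of a common world are R-related.
Transitive (axiom 4): yes — every two-step R-path is closed by a direct edge.
Reflexive (axiom T): yes — every world is R-related to itself.
So F validates K, D, KD45, S5. The strongest is S5.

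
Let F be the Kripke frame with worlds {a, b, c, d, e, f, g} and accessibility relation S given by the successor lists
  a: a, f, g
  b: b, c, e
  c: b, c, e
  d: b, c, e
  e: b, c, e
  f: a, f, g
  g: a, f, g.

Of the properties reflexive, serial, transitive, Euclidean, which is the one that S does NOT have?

Reflexive: no — d is not related to itself.
Serial: yes — every world has a successor (e.g. a S a).
Transitive: yes — every two-step S-path is closed by a direct edge.
Euclidean: yes — any two successors of a common world are S-related.
Only reflexive fails.

reflexive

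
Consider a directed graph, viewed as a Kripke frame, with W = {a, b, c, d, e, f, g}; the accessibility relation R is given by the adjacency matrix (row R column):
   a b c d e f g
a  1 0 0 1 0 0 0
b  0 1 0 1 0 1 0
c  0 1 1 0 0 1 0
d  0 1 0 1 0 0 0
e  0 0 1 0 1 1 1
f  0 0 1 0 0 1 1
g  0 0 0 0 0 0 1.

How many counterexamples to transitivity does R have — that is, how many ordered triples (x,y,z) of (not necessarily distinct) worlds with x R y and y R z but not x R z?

Enumerating: (a,d,b), (b,f,c), (b,f,g), (c,b,d), (c,f,g), (d,b,f), (e,c,b), (f,c,b).

8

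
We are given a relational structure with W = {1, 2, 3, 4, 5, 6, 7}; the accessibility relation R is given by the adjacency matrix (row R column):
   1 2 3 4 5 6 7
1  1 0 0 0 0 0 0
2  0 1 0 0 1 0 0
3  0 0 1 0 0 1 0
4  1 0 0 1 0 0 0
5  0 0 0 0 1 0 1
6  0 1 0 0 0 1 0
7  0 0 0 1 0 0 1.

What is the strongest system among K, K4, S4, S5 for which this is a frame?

Transitive (axiom 4): no — 2 R 5 and 5 R 7, but not 2 R 7.
Reflexive (axiom T): yes — every world is R-related to itself.
Euclidean (axiom 5): no — 2 R 5 and 2 R 2, but not 5 R 2.
So F validates K; K4 would additionally require R to be transitive. The strongest is K.

K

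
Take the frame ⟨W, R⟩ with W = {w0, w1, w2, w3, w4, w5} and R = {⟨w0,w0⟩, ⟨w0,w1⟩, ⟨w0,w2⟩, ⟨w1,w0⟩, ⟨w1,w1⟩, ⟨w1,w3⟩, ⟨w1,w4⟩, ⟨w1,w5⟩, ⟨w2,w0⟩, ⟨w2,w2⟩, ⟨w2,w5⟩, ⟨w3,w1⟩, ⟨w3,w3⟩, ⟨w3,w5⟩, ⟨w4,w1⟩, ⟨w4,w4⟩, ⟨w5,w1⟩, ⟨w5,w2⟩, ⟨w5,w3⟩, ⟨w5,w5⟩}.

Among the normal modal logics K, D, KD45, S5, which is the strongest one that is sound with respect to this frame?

Serial (axiom D): yes — every world has a successor (e.g. w0 R w0).
Euclidean (axiom 5): no — w0 R w1 and w0 R w2, but not w1 R w2.
Transitive (axiom 4): no — w0 R w1 and w1 R w3, but not w0 R w3.
Reflexive (axiom T): yes — every world is R-related to itself.
So F validates K, D; KD45 would additionally require R to be Euclidean and transitive. The strongest is D.

D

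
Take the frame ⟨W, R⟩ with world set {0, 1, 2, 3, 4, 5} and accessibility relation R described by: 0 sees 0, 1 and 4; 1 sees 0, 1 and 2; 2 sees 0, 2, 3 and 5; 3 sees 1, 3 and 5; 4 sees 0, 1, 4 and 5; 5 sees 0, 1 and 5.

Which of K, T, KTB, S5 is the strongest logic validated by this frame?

Reflexive (axiom T): yes — every world is R-related to itself.
Symmetric (axiom B): no — 1 R 2 but not 2 R 1.
Euclidean (axiom 5): no — 0 R 1 and 0 R 4, but not 1 R 4.
So F validates K, T; KTB would additionally require R to be symmetric. The strongest is T.

T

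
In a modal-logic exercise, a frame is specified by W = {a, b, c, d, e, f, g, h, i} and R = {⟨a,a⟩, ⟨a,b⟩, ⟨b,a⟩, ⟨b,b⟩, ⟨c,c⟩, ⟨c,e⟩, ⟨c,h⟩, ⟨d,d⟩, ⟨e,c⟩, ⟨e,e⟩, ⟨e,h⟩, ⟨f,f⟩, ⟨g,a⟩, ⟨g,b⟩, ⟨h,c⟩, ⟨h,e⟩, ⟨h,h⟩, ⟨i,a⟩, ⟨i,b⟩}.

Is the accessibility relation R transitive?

Yes

Transitive: yes — every two-step R-path is closed by a direct edge.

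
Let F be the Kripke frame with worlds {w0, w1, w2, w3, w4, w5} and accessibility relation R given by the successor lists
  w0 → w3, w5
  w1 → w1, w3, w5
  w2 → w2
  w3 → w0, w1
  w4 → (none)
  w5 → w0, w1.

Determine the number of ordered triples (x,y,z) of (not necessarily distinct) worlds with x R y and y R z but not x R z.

14

Enumerating: (w0,w3,w0), (w0,w3,w1), (w0,w5,w0), (w0,w5,w1), (w1,w3,w0), (w1,w5,w0), (w3,w0,w3), (w3,w0,w5), (w3,w1,w3), (w3,w1,w5), (w5,w0,w3), (w5,w0,w5), (w5,w1,w3), (w5,w1,w5).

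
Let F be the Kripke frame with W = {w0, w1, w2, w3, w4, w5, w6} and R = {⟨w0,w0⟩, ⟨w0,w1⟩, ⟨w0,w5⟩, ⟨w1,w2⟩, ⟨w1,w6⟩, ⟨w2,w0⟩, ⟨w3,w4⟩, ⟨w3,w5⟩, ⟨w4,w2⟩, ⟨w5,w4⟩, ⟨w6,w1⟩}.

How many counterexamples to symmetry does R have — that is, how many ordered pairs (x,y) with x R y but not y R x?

Enumerating: (w0,w1), (w0,w5), (w1,w2), (w2,w0), (w3,w4), (w3,w5), (w4,w2), (w5,w4).

8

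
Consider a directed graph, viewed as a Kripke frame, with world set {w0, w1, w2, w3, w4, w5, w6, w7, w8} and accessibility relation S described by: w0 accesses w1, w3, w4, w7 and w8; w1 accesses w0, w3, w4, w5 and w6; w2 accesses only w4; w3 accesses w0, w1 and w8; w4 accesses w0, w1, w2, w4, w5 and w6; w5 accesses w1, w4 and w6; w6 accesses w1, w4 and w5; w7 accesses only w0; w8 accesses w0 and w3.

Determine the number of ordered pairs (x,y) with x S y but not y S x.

0

S is symmetric; there are no such tuples.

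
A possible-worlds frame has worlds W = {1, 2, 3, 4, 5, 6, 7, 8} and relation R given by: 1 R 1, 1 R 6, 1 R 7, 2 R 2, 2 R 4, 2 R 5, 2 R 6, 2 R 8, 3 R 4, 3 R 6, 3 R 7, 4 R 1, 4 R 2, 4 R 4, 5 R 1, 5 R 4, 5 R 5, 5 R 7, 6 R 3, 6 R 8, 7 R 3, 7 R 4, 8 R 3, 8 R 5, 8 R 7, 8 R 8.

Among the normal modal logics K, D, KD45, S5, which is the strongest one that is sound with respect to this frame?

D

Serial (axiom D): yes — every world has a successor (e.g. 1 R 1).
Euclidean (axiom 5): no — 1 R 6 and 1 R 7, but not 6 R 7.
Transitive (axiom 4): no — 1 R 6 and 6 R 3, but not 1 R 3.
Reflexive (axiom T): no — 3 is not related to itself.
So F validates K, D; KD45 would additionally require R to be Euclidean and transitive. The strongest is D.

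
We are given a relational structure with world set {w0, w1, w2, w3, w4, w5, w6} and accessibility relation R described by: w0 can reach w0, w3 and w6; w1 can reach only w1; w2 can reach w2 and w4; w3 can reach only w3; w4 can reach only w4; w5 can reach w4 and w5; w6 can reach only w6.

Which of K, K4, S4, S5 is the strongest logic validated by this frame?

S4

Transitive (axiom 4): yes — every two-step R-path is closed by a direct edge.
Reflexive (axiom T): yes — every world is R-related to itself.
Euclidean (axiom 5): no — w0 R w3 and w0 R w6, but not w3 R w6.
So F validates K, K4, S4; S5 would additionally require R to be Euclidean. The strongest is S4.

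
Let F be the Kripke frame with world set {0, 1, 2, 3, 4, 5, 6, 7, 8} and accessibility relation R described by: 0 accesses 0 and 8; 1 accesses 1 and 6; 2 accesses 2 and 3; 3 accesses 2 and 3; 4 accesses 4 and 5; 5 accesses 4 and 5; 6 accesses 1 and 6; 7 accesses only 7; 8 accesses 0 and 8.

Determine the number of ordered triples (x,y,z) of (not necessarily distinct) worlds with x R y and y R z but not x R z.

R is transitive; there are no such tuples.

0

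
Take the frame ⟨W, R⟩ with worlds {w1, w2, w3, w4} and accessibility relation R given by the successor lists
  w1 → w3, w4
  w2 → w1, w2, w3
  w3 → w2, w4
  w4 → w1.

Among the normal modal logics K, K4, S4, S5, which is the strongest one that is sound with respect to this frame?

K

Transitive (axiom 4): no — w1 R w3 and w3 R w2, but not w1 R w2.
Reflexive (axiom T): no — w1 is not related to itself.
Euclidean (axiom 5): no — w1 R w4 and w1 R w3, but not w4 R w3.
So F validates K; K4 would additionally require R to be transitive. The strongest is K.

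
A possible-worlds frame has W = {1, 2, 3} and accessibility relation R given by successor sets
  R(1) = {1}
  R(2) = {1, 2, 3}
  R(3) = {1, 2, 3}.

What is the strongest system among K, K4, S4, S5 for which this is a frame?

S4

Transitive (axiom 4): yes — every two-step R-path is closed by a direct edge.
Reflexive (axiom T): yes — every world is R-related to itself.
Euclidean (axiom 5): no — 2 R 1 and 2 R 3, but not 1 R 3.
So F validates K, K4, S4; S5 would additionally require R to be Euclidean. The strongest is S4.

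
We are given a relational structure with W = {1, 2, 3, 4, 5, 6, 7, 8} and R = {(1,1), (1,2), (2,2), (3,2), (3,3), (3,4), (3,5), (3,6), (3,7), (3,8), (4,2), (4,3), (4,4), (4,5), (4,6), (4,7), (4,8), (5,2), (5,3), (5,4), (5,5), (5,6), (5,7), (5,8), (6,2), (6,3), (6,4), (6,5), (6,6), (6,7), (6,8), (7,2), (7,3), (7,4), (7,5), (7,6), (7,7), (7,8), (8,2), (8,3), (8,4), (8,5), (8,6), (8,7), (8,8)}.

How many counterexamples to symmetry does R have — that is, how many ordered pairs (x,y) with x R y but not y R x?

7

Enumerating: (1,2), (3,2), (4,2), (5,2), (6,2), (7,2), (8,2).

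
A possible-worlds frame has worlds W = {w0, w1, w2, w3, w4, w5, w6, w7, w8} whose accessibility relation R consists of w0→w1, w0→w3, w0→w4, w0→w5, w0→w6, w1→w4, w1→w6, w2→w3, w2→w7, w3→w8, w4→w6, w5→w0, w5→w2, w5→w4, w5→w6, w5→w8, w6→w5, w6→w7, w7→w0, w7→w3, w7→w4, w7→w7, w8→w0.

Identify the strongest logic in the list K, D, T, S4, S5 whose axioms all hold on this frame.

Serial (axiom D): yes — every world has a successor (e.g. w0 R w1).
Reflexive (axiom T): no — w0 is not related to itself.
Transitive (axiom 4): no — w0 R w3 and w3 R w8, but not w0 R w8.
Euclidean (axiom 5): no — w0 R w1 and w0 R w3, but not w1 R w3.
So F validates K, D; T would additionally require R to be reflexive. The strongest is D.

D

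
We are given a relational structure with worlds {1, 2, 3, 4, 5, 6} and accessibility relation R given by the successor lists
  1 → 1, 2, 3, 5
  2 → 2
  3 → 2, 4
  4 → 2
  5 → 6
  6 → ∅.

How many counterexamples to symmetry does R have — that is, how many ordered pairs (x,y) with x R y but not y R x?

7

Enumerating: (1,2), (1,3), (1,5), (3,2), (3,4), (4,2), (5,6).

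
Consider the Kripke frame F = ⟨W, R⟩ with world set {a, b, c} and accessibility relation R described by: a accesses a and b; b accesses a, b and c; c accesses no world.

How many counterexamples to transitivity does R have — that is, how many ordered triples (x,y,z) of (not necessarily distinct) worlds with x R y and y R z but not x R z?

Enumerating: (a,b,c).

1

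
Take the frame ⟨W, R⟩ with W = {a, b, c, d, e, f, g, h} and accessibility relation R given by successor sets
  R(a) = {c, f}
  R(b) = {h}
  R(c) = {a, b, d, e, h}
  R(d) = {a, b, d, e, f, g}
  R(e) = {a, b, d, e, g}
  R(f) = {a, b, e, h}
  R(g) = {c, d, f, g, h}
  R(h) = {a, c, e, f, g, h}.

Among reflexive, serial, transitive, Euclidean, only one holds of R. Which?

Reflexive: no — a is not related to itself.
Serial: yes — every world has a successor (e.g. a R c).
Transitive: no — a R c and c R b, but not a R b.
Euclidean: no — a R c and a R f, but not c R f.
Only serial holds.

serial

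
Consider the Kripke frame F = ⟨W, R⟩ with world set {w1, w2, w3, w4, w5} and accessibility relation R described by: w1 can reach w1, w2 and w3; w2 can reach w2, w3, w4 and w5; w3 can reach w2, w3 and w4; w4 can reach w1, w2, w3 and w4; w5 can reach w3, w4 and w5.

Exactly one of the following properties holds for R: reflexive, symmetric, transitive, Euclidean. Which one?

reflexive

Reflexive: yes — every world is R-related to itself.
Symmetric: no — w1 R w2 but not w2 R w1.
Transitive: no — w1 R w2 and w2 R w4, but not w1 R w4.
Euclidean: no — w2 R w3 and w2 R w5, but not w3 R w5.
Only reflexive holds.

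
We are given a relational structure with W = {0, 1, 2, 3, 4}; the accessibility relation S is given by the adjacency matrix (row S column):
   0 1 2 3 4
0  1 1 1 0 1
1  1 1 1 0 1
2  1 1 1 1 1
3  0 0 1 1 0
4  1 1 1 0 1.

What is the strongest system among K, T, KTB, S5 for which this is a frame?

KTB

Reflexive (axiom T): yes — every world is S-related to itself.
Symmetric (axiom B): yes — every pair in S has its reverse in S.
Euclidean (axiom 5): no — 2 S 0 and 2 S 3, but not 0 S 3.
So F validates K, T, KTB; S5 would additionally require S to be Euclidean. The strongest is KTB.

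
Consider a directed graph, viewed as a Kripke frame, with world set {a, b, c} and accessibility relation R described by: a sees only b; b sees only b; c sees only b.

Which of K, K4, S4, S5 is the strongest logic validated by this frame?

K4

Transitive (axiom 4): yes — every two-step R-path is closed by a direct edge.
Reflexive (axiom T): no — a is not related to itself.
Euclidean (axiom 5): yes — any two successors of a common world are R-related.
So F validates K, K4; S4 would additionally require R to be reflexive. The strongest is K4.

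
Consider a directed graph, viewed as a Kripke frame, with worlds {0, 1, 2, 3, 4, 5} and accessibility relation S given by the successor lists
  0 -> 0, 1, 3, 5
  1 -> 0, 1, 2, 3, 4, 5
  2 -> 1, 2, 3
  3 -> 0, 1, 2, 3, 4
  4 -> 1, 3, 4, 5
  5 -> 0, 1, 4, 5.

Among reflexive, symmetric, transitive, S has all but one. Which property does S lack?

transitive

Reflexive: yes — every world is S-related to itself.
Symmetric: yes — every pair in S has its reverse in S.
Transitive: no — 0 S 1 and 1 S 2, but not 0 S 2.
Only transitive fails.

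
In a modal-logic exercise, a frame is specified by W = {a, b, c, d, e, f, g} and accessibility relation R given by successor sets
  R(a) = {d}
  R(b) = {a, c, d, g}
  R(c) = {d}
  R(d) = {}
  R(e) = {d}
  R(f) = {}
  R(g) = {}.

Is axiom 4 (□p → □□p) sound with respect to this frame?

Yes

The schema 4 characterises exactly the transitive frames.
Transitive: yes — every two-step R-path is closed by a direct edge.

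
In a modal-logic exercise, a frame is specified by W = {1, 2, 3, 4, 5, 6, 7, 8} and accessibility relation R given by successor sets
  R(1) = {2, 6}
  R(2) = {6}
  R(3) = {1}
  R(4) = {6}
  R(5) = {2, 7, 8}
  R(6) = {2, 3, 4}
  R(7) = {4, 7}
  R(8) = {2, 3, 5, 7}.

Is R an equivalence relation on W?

No

Reflexive: no — 1 is not related to itself.
Symmetric: no — 1 R 2 but not 2 R 1.
Transitive: no — 1 R 6 and 6 R 3, but not 1 R 3.
So R is not an equivalence relation.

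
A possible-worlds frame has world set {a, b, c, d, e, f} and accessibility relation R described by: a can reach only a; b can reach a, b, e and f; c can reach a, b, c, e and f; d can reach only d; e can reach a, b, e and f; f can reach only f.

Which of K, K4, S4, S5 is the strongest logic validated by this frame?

Transitive (axiom 4): yes — every two-step R-path is closed by a direct edge.
Reflexive (axiom T): yes — every world is R-related to itself.
Euclidean (axiom 5): no — b R a and b R e, but not a R e.
So F validates K, K4, S4; S5 would additionally require R to be Euclidean. The strongest is S4.

S4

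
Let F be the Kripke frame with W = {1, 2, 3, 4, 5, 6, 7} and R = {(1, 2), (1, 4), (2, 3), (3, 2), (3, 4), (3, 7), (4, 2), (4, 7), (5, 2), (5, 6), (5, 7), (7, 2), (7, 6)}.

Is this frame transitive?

No

Transitive: no — 1 R 2 and 2 R 3, but not 1 R 3.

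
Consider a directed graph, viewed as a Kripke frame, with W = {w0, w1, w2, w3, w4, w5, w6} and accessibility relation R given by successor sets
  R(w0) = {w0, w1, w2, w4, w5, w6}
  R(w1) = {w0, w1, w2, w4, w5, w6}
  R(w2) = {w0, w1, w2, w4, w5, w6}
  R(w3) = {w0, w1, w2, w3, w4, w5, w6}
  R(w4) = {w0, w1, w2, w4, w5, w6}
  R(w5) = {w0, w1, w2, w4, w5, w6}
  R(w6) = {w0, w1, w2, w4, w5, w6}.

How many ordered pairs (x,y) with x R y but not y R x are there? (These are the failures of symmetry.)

6

Enumerating: (w3,w0), (w3,w1), (w3,w2), (w3,w4), (w3,w5), (w3,w6).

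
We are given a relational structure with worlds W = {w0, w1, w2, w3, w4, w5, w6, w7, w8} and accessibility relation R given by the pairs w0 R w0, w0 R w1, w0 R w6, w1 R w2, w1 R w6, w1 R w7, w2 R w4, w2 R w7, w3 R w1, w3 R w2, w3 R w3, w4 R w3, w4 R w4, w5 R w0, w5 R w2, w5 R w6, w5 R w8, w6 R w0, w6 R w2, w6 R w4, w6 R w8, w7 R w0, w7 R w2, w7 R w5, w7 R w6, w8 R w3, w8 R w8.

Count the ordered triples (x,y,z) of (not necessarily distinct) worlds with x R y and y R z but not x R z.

40

Enumerating: (w0,w1,w2), (w0,w1,w7), (w0,w6,w2), (w0,w6,w4), (w0,w6,w8), (w1,w2,w4), (w1,w6,w0), (w1,w6,w4), (w1,w6,w8), (w1,w7,w0), (w1,w7,w5), (w2,w4,w3), … and 28 more.
Total: 40.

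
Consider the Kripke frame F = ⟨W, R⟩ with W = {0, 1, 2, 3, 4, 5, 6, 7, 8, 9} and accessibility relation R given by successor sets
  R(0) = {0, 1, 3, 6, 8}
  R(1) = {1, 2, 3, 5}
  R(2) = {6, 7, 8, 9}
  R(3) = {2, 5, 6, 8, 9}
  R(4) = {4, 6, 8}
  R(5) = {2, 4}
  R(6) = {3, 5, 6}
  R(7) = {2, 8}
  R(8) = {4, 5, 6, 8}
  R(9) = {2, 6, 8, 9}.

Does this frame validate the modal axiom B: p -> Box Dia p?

By correspondence theory, B is valid on a frame iff R is symmetric.
Symmetric: no — 0 R 1 but not 1 R 0.

No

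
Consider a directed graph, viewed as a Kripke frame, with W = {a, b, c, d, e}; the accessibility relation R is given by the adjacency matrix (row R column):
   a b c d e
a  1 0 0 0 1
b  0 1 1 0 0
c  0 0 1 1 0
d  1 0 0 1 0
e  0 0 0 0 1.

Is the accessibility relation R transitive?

Transitive: no — b R c and c R d, but not b R d.

No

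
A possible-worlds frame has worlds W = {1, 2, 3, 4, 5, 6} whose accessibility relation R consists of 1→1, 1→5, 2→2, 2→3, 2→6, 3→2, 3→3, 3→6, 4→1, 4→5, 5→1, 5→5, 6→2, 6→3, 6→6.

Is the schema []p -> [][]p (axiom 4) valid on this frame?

By correspondence theory, 4 is valid on a frame iff R is transitive.
Transitive: yes — every two-step R-path is closed by a direct edge.

Yes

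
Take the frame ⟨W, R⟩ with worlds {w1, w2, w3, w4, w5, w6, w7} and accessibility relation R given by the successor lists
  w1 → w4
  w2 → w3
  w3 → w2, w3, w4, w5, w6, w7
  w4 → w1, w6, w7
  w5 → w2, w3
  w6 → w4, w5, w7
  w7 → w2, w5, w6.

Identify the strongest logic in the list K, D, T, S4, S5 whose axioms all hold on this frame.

D

Serial (axiom D): yes — every world has a successor (e.g. w1 R w4).
Reflexive (axiom T): no — w1 is not related to itself.
Transitive (axiom 4): no — w1 R w4 and w4 R w6, but not w1 R w6.
Euclidean (axiom 5): no — w3 R w2 and w3 R w4, but not w2 R w4.
So F validates K, D; T would additionally require R to be reflexive. The strongest is D.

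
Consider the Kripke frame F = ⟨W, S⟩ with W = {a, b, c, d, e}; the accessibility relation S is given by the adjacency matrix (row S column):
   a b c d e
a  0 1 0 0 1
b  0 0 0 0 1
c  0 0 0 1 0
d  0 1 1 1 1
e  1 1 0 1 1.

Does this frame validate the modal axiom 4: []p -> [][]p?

Axiom 4 corresponds to the accessibility relation being transitive.
Transitive: no — a S e and e S d, but not a S d.

No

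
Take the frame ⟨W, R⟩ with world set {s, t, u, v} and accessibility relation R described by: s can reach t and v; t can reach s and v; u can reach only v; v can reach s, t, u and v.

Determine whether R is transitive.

Transitive: no — s R v and v R u, but not s R u.

No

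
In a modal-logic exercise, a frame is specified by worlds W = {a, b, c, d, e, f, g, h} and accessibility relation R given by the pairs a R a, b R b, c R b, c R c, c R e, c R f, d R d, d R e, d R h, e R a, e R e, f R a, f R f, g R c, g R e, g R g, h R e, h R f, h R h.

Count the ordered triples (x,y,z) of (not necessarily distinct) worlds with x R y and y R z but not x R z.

9

Enumerating: (c,e,a), (c,f,a), (d,e,a), (d,h,f), (g,c,b), (g,c,f), (g,e,a), (h,e,a), (h,f,a).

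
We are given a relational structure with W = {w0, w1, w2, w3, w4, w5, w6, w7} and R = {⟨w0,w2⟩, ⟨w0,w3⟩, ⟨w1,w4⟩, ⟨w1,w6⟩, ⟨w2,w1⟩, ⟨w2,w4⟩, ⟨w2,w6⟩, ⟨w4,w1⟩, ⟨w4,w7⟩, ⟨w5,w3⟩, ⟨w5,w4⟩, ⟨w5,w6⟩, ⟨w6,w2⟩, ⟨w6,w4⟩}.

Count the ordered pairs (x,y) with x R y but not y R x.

Enumerating: (w0,w2), (w0,w3), (w1,w6), (w2,w1), (w2,w4), (w4,w7), (w5,w3), (w5,w4), (w5,w6), (w6,w4).

10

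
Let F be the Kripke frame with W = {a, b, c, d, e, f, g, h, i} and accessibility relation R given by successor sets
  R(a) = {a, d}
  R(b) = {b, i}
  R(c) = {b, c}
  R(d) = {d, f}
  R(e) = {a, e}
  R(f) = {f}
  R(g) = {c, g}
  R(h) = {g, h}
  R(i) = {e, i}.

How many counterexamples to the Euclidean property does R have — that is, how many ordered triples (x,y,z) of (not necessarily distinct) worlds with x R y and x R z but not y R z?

Enumerating: (a,d,a), (b,i,b), (c,b,c), (d,f,d), (e,a,e), (g,c,g), (h,g,h), (i,e,i).

8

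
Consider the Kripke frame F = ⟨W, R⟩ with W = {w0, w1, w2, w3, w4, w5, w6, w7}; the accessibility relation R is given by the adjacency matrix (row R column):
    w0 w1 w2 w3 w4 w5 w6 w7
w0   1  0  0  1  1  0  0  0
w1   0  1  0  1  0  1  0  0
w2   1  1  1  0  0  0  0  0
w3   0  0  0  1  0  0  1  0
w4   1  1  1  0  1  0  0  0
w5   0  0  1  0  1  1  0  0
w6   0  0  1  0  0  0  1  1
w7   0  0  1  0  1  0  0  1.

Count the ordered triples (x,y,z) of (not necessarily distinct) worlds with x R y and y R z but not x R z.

Enumerating: (w0,w3,w6), (w0,w4,w1), (w0,w4,w2), (w1,w3,w6), (w1,w5,w2), (w1,w5,w4), (w2,w0,w3), (w2,w0,w4), (w2,w1,w3), (w2,w1,w5), (w3,w6,w2), (w3,w6,w7), … and 14 more.
Total: 26.

26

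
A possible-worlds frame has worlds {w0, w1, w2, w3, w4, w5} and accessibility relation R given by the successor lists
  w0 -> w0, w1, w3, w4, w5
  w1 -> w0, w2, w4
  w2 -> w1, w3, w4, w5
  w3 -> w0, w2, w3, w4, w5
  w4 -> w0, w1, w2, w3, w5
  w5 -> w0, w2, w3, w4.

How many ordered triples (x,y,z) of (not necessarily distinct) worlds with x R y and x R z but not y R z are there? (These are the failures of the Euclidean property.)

36

Enumerating: (w0,w1,w1), (w0,w1,w3), (w0,w1,w5), (w0,w3,w1), (w0,w4,w4), (w0,w5,w1), (w0,w5,w5), (w1,w0,w2), (w1,w2,w0), (w1,w2,w2), (w1,w4,w4), (w2,w1,w1), … and 24 more.
Total: 36.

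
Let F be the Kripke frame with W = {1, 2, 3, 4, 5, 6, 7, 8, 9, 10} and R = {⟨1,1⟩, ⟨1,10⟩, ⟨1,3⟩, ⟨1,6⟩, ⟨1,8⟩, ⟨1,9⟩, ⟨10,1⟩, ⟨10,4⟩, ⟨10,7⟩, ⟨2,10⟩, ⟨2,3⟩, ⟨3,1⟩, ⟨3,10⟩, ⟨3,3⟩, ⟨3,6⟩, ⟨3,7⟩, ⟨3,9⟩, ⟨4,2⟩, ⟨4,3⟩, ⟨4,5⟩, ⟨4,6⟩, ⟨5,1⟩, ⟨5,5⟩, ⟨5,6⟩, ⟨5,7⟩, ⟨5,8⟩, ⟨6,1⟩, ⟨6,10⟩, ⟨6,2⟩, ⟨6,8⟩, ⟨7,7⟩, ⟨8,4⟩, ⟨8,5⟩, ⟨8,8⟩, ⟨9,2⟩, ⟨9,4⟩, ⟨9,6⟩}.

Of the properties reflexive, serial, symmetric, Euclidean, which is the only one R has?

Reflexive: no — 2 is not related to itself.
Serial: yes — every world has a successor (e.g. 1 R 1).
Symmetric: no — 1 R 8 but not 8 R 1.
Euclidean: no — 1 R 10 and 1 R 3, but not 10 R 3.
Only serial holds.

serial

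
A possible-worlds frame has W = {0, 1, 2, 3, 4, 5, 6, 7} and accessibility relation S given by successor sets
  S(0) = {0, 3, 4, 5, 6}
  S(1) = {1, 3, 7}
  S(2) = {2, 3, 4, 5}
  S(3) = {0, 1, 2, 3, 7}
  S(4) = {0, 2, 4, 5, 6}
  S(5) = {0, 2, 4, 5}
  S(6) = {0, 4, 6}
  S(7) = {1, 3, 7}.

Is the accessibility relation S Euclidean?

No

Euclidean: no — 0 S 3 and 0 S 4, but not 3 S 4.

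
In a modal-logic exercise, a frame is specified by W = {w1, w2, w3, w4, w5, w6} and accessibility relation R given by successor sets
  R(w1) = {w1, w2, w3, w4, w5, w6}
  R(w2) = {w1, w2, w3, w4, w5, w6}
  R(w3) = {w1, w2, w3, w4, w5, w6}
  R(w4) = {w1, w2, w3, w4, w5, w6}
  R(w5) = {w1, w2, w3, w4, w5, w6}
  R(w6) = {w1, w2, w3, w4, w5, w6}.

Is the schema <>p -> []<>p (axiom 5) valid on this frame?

Yes

By correspondence theory, 5 is valid on a frame iff R is Euclidean.
Euclidean: yes — any two successors of a common world are R-related.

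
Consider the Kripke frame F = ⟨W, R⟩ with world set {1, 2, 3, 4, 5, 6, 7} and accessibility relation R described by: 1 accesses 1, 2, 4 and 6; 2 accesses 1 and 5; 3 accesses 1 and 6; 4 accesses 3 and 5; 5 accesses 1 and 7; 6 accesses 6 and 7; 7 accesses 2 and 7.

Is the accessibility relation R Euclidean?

No

Euclidean: no — 1 R 2 and 1 R 4, but not 2 R 4.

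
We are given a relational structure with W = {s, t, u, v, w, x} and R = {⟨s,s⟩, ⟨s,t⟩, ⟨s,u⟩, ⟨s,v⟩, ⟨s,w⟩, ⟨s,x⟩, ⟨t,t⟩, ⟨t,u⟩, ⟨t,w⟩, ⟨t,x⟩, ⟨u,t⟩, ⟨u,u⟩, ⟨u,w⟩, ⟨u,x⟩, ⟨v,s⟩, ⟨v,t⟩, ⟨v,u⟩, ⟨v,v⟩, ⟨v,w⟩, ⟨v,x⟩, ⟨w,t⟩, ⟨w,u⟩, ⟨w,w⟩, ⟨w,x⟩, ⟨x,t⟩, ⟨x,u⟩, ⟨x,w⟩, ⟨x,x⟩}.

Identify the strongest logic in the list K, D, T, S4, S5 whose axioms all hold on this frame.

Serial (axiom D): yes — every world has a successor (e.g. s R s).
Reflexive (axiom T): yes — every world is R-related to itself.
Transitive (axiom 4): yes — every two-step R-path is closed by a direct edge.
Euclidean (axiom 5): no — s R t and s R v, but not t R v.
So F validates K, D, T, S4; S5 would additionally require R to be Euclidean. The strongest is S4.

S4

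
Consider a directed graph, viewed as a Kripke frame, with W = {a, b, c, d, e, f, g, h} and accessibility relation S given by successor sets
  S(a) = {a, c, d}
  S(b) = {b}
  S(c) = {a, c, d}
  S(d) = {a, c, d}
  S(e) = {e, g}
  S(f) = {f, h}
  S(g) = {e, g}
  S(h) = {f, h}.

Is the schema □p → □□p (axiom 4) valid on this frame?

Yes

Axiom 4 corresponds to the accessibility relation being transitive.
Transitive: yes — every two-step S-path is closed by a direct edge.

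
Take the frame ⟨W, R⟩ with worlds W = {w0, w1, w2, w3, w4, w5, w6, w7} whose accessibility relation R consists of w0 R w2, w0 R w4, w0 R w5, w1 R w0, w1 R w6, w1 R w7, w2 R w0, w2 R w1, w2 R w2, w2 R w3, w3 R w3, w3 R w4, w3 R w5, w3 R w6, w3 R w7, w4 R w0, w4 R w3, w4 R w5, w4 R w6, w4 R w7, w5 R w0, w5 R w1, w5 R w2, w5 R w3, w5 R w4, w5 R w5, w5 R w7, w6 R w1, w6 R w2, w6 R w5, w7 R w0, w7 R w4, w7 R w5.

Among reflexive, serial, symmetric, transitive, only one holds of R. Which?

serial

Reflexive: no — w0 is not related to itself.
Serial: yes — every world has a successor (e.g. w0 R w2).
Symmetric: no — w1 R w0 but not w0 R w1.
Transitive: no — w0 R w2 and w2 R w1, but not w0 R w1.
Only serial holds.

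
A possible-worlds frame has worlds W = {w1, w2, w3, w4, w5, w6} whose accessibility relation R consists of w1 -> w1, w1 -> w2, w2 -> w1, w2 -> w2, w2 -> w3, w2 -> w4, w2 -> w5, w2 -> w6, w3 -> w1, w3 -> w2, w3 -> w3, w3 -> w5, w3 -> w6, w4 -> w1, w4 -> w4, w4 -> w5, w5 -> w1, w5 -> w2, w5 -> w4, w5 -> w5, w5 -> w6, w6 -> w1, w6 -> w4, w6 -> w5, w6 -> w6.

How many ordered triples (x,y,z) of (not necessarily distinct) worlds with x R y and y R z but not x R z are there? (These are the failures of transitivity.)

13

Enumerating: (w1,w2,w3), (w1,w2,w4), (w1,w2,w5), (w1,w2,w6), (w3,w2,w4), (w3,w5,w4), (w3,w6,w4), (w4,w1,w2), (w4,w5,w2), (w4,w5,w6), (w5,w2,w3), (w6,w1,w2), (w6,w5,w2).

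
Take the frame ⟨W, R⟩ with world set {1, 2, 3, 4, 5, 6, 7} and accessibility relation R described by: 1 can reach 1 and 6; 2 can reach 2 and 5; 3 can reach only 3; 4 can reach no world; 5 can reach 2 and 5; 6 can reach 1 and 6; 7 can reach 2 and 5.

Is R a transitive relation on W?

Transitive: yes — every two-step R-path is closed by a direct edge.

Yes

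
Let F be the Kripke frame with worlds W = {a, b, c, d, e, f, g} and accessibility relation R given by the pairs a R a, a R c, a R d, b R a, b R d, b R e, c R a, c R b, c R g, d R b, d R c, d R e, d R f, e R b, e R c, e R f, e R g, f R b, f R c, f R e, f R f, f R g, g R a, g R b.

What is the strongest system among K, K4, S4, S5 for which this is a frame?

Transitive (axiom 4): no — a R c and c R b, but not a R b.
Reflexive (axiom T): no — b is not related to itself.
Euclidean (axiom 5): no — a R c and a R d, but not c R d.
So F validates K; K4 would additionally require R to be transitive. The strongest is K.

K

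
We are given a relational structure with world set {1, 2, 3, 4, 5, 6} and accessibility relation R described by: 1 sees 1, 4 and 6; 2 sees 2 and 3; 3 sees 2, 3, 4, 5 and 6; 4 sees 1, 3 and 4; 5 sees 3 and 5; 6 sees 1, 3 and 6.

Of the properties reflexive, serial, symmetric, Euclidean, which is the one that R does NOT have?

Euclidean

Reflexive: yes — every world is R-related to itself.
Serial: yes — every world has a successor (e.g. 1 R 1).
Symmetric: yes — every pair in R has its reverse in R.
Euclidean: no — 1 R 4 and 1 R 6, but not 4 R 6.
Only Euclidean fails.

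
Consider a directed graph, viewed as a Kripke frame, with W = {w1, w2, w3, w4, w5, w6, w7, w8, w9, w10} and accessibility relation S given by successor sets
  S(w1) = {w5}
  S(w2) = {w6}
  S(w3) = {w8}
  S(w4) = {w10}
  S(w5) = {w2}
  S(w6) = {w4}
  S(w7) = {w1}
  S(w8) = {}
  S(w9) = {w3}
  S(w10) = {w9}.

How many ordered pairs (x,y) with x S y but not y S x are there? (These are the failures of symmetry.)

9

Enumerating: (w1,w5), (w10,w9), (w2,w6), (w3,w8), (w4,w10), (w5,w2), (w6,w4), (w7,w1), (w9,w3).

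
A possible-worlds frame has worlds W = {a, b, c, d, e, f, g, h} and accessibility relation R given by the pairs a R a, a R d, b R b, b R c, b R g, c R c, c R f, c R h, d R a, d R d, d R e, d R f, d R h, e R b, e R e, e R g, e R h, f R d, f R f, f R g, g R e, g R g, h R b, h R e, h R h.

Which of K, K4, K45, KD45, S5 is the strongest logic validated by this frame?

K

Transitive (axiom 4): no — a R d and d R e, but not a R e.
Euclidean (axiom 5): no — b R c and b R g, but not c R g.
Serial (axiom D): yes — every world has a successor (e.g. a R a).
Reflexive (axiom T): yes — every world is R-related to itself.
So F validates K; K4 would additionally require R to be transitive. The strongest is K.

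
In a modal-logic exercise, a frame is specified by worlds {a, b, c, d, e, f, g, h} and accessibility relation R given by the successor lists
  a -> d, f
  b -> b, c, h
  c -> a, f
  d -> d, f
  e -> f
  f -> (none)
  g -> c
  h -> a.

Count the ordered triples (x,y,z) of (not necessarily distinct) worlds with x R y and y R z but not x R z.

8

Enumerating: (b,c,a), (b,c,f), (b,h,a), (c,a,d), (g,c,a), (g,c,f), (h,a,d), (h,a,f).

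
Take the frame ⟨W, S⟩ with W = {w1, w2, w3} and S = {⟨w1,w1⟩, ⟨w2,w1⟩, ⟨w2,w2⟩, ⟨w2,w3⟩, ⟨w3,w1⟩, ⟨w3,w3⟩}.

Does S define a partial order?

Yes

Reflexive: yes — every world is S-related to itself.
Transitive: yes — every two-step S-path is closed by a direct edge.
Antisymmetric: yes — no distinct pair is related both ways.
So S is a partial order.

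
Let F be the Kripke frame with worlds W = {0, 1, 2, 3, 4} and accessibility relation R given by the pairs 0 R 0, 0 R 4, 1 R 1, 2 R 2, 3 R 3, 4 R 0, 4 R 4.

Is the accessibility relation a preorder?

Yes

Reflexive: yes — every world is R-related to itself.
Transitive: yes — every two-step R-path is closed by a direct edge.
So R is a preorder.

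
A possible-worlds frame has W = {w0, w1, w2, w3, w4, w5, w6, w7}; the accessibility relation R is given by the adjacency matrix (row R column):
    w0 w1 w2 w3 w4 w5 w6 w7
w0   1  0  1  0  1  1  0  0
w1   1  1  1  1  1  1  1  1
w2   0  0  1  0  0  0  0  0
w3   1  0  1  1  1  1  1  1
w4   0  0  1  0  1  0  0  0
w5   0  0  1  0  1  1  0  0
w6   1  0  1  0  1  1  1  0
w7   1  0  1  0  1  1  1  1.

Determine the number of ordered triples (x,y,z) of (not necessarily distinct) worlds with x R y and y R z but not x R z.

R is transitive; there are no such tuples.

0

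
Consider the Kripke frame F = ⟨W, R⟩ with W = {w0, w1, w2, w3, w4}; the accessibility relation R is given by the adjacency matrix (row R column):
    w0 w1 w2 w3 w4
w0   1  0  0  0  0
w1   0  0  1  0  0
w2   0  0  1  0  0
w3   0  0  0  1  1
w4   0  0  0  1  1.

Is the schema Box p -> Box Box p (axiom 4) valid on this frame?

Yes

Axiom 4 corresponds to the accessibility relation being transitive.
Transitive: yes — every two-step R-path is closed by a direct edge.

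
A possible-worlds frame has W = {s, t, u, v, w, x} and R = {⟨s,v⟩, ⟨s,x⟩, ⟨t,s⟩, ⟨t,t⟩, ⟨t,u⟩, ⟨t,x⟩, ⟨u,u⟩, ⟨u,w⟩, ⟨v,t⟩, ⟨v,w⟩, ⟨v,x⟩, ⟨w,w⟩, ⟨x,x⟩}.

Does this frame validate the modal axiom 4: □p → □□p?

No

The schema 4 characterises exactly the transitive frames.
Transitive: no — s R v and v R t, but not s R t.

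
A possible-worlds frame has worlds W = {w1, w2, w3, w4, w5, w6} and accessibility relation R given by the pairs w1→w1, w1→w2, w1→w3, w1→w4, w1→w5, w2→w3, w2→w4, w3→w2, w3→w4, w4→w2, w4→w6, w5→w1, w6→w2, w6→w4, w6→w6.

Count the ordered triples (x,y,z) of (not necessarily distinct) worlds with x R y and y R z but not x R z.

14

Enumerating: (w1,w4,w6), (w2,w3,w2), (w2,w4,w2), (w2,w4,w6), (w3,w2,w3), (w3,w4,w6), (w4,w2,w3), (w4,w2,w4), (w4,w6,w4), (w5,w1,w2), (w5,w1,w3), (w5,w1,w4), (w5,w1,w5), (w6,w2,w3).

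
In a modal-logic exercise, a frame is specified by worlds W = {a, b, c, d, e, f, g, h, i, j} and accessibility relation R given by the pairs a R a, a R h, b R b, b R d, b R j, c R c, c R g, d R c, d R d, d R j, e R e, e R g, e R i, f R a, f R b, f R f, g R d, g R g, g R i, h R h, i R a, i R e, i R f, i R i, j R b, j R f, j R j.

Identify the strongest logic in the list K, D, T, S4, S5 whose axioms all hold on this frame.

Serial (axiom D): yes — every world has a successor (e.g. a R a).
Reflexive (axiom T): yes — every world is R-related to itself.
Transitive (axiom 4): no — b R d and d R c, but not b R c.
Euclidean (axiom 5): no — b R j and b R d, but not j R d.
So F validates K, D, T; S4 would additionally require R to be transitive. The strongest is T.

T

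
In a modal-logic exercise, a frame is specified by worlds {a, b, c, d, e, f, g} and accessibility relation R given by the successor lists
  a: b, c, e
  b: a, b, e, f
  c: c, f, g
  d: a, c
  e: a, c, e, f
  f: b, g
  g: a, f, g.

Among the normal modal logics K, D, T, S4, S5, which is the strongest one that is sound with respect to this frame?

Serial (axiom D): yes — every world has a successor (e.g. a R b).
Reflexive (axiom T): no — a is not related to itself.
Transitive (axiom 4): no — a R b and b R f, but not a R f.
Euclidean (axiom 5): no — a R b and a R c, but not b R c.
So F validates K, D; T would additionally require R to be reflexive. The strongest is D.

D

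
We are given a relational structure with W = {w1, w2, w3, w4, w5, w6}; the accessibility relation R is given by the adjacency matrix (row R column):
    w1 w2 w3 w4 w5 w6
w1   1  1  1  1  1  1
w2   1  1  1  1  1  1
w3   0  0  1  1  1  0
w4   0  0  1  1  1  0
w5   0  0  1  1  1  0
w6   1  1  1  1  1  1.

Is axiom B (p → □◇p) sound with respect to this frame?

No

Axiom B corresponds to the accessibility relation being symmetric.
Symmetric: no — w1 R w3 but not w3 R w1.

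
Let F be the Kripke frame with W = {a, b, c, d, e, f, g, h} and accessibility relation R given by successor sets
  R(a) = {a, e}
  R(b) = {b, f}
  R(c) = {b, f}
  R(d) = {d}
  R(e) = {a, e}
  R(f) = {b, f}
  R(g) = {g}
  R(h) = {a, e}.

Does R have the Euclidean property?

Euclidean: yes — any two successors of a common world are R-related.

Yes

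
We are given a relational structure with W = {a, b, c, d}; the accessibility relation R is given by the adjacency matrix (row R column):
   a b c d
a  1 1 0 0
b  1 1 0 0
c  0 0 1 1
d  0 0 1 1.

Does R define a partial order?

Reflexive: yes — every world is R-related to itself.
Transitive: yes — every two-step R-path is closed by a direct edge.
Antisymmetric: no — a R b and b R a with a ≠ b.
So R is not a partial order.

No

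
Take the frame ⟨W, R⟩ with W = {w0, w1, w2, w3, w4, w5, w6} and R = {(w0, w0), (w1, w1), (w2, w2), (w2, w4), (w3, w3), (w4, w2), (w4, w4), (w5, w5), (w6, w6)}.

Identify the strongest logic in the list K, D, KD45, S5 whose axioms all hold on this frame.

Serial (axiom D): yes — every world has a successor (e.g. w0 R w0).
Euclidean (axiom 5): yes — any two successors of a common world are R-related.
Transitive (axiom 4): yes — every two-step R-path is closed by a direct edge.
Reflexive (axiom T): yes — every world is R-related to itself.
So F validates K, D, KD45, S5. The strongest is S5.

S5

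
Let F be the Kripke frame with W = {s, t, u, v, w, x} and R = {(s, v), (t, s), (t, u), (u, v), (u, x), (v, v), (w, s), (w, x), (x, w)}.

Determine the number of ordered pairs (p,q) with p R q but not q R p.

Enumerating: (s,v), (t,s), (t,u), (u,v), (u,x), (w,s).

6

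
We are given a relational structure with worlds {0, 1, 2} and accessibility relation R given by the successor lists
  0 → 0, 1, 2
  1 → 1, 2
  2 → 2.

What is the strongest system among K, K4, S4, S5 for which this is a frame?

S4

Transitive (axiom 4): yes — every two-step R-path is closed by a direct edge.
Reflexive (axiom T): yes — every world is R-related to itself.
Euclidean (axiom 5): no — 0 R 2 and 0 R 1, but not 2 R 1.
So F validates K, K4, S4; S5 would additionally require R to be Euclidean. The strongest is S4.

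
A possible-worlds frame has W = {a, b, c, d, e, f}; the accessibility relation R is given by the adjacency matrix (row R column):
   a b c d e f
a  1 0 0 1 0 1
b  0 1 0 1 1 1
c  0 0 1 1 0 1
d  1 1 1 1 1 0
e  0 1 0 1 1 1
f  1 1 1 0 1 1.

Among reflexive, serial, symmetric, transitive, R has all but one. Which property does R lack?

transitive

Reflexive: yes — every world is R-related to itself.
Serial: yes — every world has a successor (e.g. a R a).
Symmetric: yes — every pair in R has its reverse in R.
Transitive: no — a R d and d R b, but not a R b.
Only transitive fails.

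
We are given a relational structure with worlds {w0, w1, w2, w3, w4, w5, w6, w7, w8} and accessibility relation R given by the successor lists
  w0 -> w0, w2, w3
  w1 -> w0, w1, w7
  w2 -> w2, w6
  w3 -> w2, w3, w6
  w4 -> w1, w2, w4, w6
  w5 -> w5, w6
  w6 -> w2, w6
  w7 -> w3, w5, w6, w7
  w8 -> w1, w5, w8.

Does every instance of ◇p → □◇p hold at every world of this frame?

The schema 5 characterises exactly the Euclidean frames.
Euclidean: no — w0 R w2 and w0 R w3, but not w2 R w3.

No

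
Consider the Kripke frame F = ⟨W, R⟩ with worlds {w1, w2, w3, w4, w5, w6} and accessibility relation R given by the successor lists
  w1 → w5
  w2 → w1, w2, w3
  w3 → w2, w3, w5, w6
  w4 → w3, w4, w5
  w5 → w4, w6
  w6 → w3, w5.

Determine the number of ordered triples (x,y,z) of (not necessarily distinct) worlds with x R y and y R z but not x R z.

18

Enumerating: (w1,w5,w4), (w1,w5,w6), (w2,w1,w5), (w2,w3,w5), (w2,w3,w6), (w3,w2,w1), (w3,w5,w4), (w4,w3,w2), (w4,w3,w6), (w4,w5,w6), (w5,w4,w3), (w5,w4,w5), (w5,w6,w3), (w5,w6,w5), (w6,w3,w2), (w6,w3,w6), (w6,w5,w4), (w6,w5,w6).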